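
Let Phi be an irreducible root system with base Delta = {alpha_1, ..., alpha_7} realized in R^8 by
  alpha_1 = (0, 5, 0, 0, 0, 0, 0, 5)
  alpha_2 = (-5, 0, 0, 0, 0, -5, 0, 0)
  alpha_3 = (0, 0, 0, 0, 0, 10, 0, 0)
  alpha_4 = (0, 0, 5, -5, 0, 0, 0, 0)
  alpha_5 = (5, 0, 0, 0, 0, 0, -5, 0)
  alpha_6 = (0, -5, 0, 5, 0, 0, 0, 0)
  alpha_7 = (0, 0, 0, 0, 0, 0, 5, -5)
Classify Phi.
Compute the Cartan integers a_ij = 2(alpha_i, alpha_j)/(alpha_j, alpha_j); the resulting 7x7 Cartan matrix is
[[2, 0, 0, 0, 0, -1, -1], [0, 2, -1, 0, -1, 0, 0], [0, -2, 2, 0, 0, 0, 0], [0, 0, 0, 2, 0, -1, 0], [0, -1, 0, 0, 2, 0, -1], [-1, 0, 0, -1, 0, 2, 0], [-1, 0, 0, 0, -1, 0, 2]].
The roots have two lengths (squared-length ratio 2:1); the short ones are alpha_{1,2,4,5,6,7}. The associated Dynkin diagram is a chain of 7 nodes with a double edge at one end; the terminal node there is the unique long simple root (C_7), so the type is C_7 (the algebra sp(14)).

C_7 (sp(14))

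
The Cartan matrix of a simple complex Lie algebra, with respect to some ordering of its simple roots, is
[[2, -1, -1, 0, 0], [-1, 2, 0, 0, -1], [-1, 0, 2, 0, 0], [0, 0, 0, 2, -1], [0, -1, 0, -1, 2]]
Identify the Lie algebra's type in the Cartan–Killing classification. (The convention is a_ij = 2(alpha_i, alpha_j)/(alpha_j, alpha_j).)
A_5 (sl(6))

The matrix has rank 5 with 2's on the diagonal. Reading the off-diagonal entries as Dynkin edges (a single edge where a_ij = a_ji = -1; a double or triple edge where a_ij * a_ji = 2 or 3), the diagram is a chain of 5 nodes with single edges (A_5). One simple-root ordering that puts it in standard form is (alpha_4, alpha_5, alpha_2, alpha_1, alpha_3). So the algebra is type A_5, i.e. sl(6).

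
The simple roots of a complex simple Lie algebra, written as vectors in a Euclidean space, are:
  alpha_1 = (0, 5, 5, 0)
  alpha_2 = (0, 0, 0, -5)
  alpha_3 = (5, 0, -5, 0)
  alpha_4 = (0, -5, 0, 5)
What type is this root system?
Compute the Cartan integers a_ij = 2(alpha_i, alpha_j)/(alpha_j, alpha_j); the resulting 4x4 Cartan matrix is
[[2, 0, -1, -1], [0, 2, 0, -1], [-1, 0, 2, 0], [-1, -2, 0, 2]].
The roots have two lengths (squared-length ratio 2:1); the short ones are alpha_{2}. The associated Dynkin diagram is a chain of 4 nodes with a double edge at one end; the terminal node there is the unique short simple root (B_4), so the type is B_4 (the algebra so(9)).

B4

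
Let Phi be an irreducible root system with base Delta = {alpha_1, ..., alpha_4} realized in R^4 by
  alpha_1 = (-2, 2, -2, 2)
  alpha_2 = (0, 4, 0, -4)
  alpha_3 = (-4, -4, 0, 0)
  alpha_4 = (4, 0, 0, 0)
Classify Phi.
type F_4

Compute the Cartan integers a_ij = 2(alpha_i, alpha_j)/(alpha_j, alpha_j); the resulting 4x4 Cartan matrix is
[[2, 0, 0, -1], [0, 2, -1, 0], [0, -1, 2, -2], [-1, 0, -1, 2]].
The roots have two lengths (squared-length ratio 2:1); the short ones are alpha_{1,4}. The associated Dynkin diagram is a chain of 4 nodes with a double edge between the middle two (F_4), so the type is F_4.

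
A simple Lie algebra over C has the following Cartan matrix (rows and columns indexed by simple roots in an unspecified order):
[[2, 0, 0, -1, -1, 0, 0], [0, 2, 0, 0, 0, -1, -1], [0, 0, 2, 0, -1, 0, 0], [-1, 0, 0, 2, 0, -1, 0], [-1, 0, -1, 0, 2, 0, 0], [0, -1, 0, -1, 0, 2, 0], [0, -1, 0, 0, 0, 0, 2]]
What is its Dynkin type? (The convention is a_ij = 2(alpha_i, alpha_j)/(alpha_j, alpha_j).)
The matrix has rank 7 with 2's on the diagonal. Reading the off-diagonal entries as Dynkin edges (a single edge where a_ij = a_ji = -1; a double or triple edge where a_ij * a_ji = 2 or 3), the diagram is a chain of 7 nodes with single edges (A_7). One simple-root ordering that puts it in standard form is (alpha_3, alpha_5, alpha_1, alpha_4, alpha_6, alpha_2, alpha_7). So the algebra is type A_7, i.e. sl(8).

A_7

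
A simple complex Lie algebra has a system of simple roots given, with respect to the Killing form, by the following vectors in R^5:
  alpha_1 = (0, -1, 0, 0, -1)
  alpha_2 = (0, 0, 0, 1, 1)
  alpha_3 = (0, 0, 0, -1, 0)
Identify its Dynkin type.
B_3 (so(7))

Compute the Cartan integers a_ij = 2(alpha_i, alpha_j)/(alpha_j, alpha_j); the resulting 3x3 Cartan matrix is
[[2, -1, 0], [-1, 2, -2], [0, -1, 2]].
The roots have two lengths (squared-length ratio 2:1); the short ones are alpha_{3}. The associated Dynkin diagram is a chain of 3 nodes with a double edge at one end; the terminal node there is the unique short simple root (B_3), so the type is B_3 (the algebra so(7)).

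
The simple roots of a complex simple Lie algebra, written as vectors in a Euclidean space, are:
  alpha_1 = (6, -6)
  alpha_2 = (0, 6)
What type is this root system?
Compute the Cartan integers a_ij = 2(alpha_i, alpha_j)/(alpha_j, alpha_j); the resulting 2x2 Cartan matrix is
[[2, -2], [-1, 2]].
The roots have two lengths (squared-length ratio 2:1); the short ones are alpha_{2}. The associated Dynkin diagram is a chain of 2 nodes with a double edge at one end; the terminal node there is the unique short simple root (B_2), so the type is B_2 (the algebra so(5)).

B_2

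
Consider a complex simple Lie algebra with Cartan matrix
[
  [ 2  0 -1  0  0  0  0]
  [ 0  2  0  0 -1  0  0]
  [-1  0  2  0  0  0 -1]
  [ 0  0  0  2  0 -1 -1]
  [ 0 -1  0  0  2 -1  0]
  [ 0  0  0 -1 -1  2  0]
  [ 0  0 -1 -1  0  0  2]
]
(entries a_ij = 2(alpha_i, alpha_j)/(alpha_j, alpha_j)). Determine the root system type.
The matrix has rank 7 with 2's on the diagonal. Reading the off-diagonal entries as Dynkin edges (a single edge where a_ij = a_ji = -1; a double or triple edge where a_ij * a_ji = 2 or 3), the diagram is a chain of 7 nodes with single edges (A_7). One simple-root ordering that puts it in standard form is (alpha_1, alpha_3, alpha_7, alpha_4, alpha_6, alpha_5, alpha_2). So the algebra is type A_7, i.e. sl(8).

A_7 (sl(8))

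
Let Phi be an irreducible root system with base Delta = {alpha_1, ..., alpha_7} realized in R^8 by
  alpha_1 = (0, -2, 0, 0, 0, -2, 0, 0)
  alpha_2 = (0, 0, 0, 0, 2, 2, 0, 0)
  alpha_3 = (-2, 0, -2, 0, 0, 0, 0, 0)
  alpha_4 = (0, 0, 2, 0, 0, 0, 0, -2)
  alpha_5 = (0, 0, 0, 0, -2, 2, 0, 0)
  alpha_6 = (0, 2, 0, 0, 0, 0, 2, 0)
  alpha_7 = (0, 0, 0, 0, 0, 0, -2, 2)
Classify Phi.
D7

Compute the Cartan integers a_ij = 2(alpha_i, alpha_j)/(alpha_j, alpha_j); the resulting 7x7 Cartan matrix is
[[2, -1, 0, 0, -1, -1, 0], [-1, 2, 0, 0, 0, 0, 0], [0, 0, 2, -1, 0, 0, 0], [0, 0, -1, 2, 0, 0, -1], [-1, 0, 0, 0, 2, 0, 0], [-1, 0, 0, 0, 0, 2, -1], [0, 0, 0, -1, 0, -1, 2]].
All simple roots have the same length, so the diagram is simply laced. The associated Dynkin diagram is a chain of 5 nodes with a fork of two nodes at one end (D_7), so the type is D_7 (the algebra so(14)).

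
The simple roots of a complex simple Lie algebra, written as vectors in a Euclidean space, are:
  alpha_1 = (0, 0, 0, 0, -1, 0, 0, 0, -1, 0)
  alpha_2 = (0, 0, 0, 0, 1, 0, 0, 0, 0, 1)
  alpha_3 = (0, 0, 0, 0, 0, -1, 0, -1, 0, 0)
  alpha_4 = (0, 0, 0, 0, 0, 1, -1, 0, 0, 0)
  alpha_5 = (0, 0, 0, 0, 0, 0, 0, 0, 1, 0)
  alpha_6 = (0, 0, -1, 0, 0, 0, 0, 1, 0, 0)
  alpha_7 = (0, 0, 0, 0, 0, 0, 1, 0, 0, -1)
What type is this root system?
type B_7

Compute the Cartan integers a_ij = 2(alpha_i, alpha_j)/(alpha_j, alpha_j); the resulting 7x7 Cartan matrix is
[[2, -1, 0, 0, -2, 0, 0], [-1, 2, 0, 0, 0, 0, -1], [0, 0, 2, -1, 0, -1, 0], [0, 0, -1, 2, 0, 0, -1], [-1, 0, 0, 0, 2, 0, 0], [0, 0, -1, 0, 0, 2, 0], [0, -1, 0, -1, 0, 0, 2]].
The roots have two lengths (squared-length ratio 2:1); the short ones are alpha_{5}. The associated Dynkin diagram is a chain of 7 nodes with a double edge at one end; the terminal node there is the unique short simple root (B_7), so the type is B_7 (the algebra so(15)).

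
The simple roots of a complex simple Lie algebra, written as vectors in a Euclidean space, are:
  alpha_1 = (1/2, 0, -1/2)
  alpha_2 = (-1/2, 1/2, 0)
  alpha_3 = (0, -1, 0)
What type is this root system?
Compute the Cartan integers a_ij = 2(alpha_i, alpha_j)/(alpha_j, alpha_j); the resulting 3x3 Cartan matrix is
[[2, -1, 0], [-1, 2, -1], [0, -2, 2]].
The roots have two lengths (squared-length ratio 2:1); the short ones are alpha_{1,2}. The associated Dynkin diagram is a chain of 3 nodes with a double edge at one end; the terminal node there is the unique long simple root (C_3), so the type is C_3 (the algebra sp(6)).

C_3 (sp(6))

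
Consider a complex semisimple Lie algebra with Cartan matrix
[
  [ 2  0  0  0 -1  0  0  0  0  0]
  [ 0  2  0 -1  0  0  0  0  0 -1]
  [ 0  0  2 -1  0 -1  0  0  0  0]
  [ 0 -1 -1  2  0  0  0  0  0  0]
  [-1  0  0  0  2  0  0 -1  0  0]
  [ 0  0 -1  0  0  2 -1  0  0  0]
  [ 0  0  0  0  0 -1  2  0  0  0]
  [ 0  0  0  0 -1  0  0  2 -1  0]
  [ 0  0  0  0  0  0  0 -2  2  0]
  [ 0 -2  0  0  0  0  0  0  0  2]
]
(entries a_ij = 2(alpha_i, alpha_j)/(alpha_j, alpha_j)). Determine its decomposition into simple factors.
type C_4 + type C_6

The diagram associated to this matrix has two connected components: the simple roots {alpha_1, alpha_5, alpha_8, alpha_9} form a chain of 4 nodes with a double edge at one end; the terminal node there is the unique long simple root (C_4), and {alpha_2, alpha_3, alpha_4, alpha_6, alpha_7, alpha_10} form a chain of 6 nodes with a double edge at one end; the terminal node there is the unique long simple root (C_6). A semisimple Lie algebra decomposes uniquely as the direct sum of simple ideals, one per connected component of its Dynkin diagram, so g ≅ C_4 ⊕ C_6 (dimension 36 + 78 = 114).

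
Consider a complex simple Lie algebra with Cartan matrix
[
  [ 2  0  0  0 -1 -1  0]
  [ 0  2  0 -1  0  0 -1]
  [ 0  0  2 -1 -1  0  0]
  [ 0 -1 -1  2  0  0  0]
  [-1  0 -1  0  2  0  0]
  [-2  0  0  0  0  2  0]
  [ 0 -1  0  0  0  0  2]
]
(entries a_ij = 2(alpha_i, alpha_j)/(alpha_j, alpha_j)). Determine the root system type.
C_7

The matrix has rank 7 with 2's on the diagonal. Reading the off-diagonal entries as Dynkin edges (a single edge where a_ij = a_ji = -1; a double or triple edge where a_ij * a_ji = 2 or 3), the diagram is a chain of 7 nodes with a double edge at one end; the terminal node there is the unique long simple root (C_7). One simple-root ordering that puts it in standard form is (alpha_7, alpha_2, alpha_4, alpha_3, alpha_5, alpha_1, alpha_6). So the algebra is type C_7, i.e. sp(14).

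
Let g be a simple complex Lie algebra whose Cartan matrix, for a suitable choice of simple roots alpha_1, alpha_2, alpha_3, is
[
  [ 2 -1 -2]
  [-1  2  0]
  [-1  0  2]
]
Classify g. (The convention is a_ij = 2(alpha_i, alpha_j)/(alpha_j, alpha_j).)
The matrix has rank 3 with 2's on the diagonal. Reading the off-diagonal entries as Dynkin edges (a single edge where a_ij = a_ji = -1; a double or triple edge where a_ij * a_ji = 2 or 3), the diagram is a chain of 3 nodes with a double edge at one end; the terminal node there is the unique short simple root (B_3). One simple-root ordering that puts it in standard form is (alpha_2, alpha_1, alpha_3). So the algebra is type B_3, i.e. so(7).

B3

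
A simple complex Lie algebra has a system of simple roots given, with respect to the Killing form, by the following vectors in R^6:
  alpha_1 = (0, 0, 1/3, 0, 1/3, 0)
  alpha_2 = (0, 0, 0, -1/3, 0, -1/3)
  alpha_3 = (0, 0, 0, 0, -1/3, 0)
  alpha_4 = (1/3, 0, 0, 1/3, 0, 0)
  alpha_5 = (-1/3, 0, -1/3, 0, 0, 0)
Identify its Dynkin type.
Compute the Cartan integers a_ij = 2(alpha_i, alpha_j)/(alpha_j, alpha_j); the resulting 5x5 Cartan matrix is
[[2, 0, -2, 0, -1], [0, 2, 0, -1, 0], [-1, 0, 2, 0, 0], [0, -1, 0, 2, -1], [-1, 0, 0, -1, 2]].
The roots have two lengths (squared-length ratio 2:1); the short ones are alpha_{3}. The associated Dynkin diagram is a chain of 5 nodes with a double edge at one end; the terminal node there is the unique short simple root (B_5), so the type is B_5 (the algebra so(11)).

type B_5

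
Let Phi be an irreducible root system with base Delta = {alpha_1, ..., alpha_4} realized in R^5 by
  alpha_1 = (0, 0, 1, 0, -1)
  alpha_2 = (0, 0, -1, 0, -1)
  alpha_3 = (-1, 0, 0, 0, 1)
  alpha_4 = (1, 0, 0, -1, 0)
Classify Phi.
Compute the Cartan integers a_ij = 2(alpha_i, alpha_j)/(alpha_j, alpha_j); the resulting 4x4 Cartan matrix is
[[2, 0, -1, 0], [0, 2, -1, 0], [-1, -1, 2, -1], [0, 0, -1, 2]].
All simple roots have the same length, so the diagram is simply laced. The associated Dynkin diagram is a chain of 2 nodes with a fork of two nodes at one end (D_4), so the type is D_4 (the algebra so(8)).

type D_4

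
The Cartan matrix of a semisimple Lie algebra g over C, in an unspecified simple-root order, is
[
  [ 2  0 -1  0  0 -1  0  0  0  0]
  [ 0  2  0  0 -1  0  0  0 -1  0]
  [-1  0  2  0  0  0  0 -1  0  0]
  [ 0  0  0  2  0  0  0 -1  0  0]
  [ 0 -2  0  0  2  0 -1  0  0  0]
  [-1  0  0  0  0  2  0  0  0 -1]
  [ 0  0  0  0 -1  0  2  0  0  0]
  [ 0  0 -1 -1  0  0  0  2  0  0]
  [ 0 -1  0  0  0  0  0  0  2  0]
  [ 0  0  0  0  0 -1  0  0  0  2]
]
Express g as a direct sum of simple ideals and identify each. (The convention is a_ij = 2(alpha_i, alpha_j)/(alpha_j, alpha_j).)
The diagram associated to this matrix has two connected components: the simple roots {alpha_1, alpha_3, alpha_4, alpha_6, alpha_8, alpha_10} form a chain of 6 nodes with single edges (A_6), and {alpha_2, alpha_5, alpha_7, alpha_9} form a chain of 4 nodes with a double edge between the middle two (F_4). A semisimple Lie algebra decomposes uniquely as the direct sum of simple ideals, one per connected component of its Dynkin diagram, so g ≅ A_6 ⊕ F_4 (dimension 48 + 52 = 100).

A6 + F4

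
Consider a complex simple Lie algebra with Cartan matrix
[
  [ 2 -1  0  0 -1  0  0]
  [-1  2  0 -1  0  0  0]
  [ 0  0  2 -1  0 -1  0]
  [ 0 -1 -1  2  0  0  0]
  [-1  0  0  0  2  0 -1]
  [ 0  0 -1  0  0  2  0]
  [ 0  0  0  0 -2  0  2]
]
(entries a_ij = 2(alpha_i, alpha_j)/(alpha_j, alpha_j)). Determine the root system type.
The matrix has rank 7 with 2's on the diagonal. Reading the off-diagonal entries as Dynkin edges (a single edge where a_ij = a_ji = -1; a double or triple edge where a_ij * a_ji = 2 or 3), the diagram is a chain of 7 nodes with a double edge at one end; the terminal node there is the unique long simple root (C_7). One simple-root ordering that puts it in standard form is (alpha_6, alpha_3, alpha_4, alpha_2, alpha_1, alpha_5, alpha_7). So the algebra is type C_7, i.e. sp(14).

C_7 (sp(14))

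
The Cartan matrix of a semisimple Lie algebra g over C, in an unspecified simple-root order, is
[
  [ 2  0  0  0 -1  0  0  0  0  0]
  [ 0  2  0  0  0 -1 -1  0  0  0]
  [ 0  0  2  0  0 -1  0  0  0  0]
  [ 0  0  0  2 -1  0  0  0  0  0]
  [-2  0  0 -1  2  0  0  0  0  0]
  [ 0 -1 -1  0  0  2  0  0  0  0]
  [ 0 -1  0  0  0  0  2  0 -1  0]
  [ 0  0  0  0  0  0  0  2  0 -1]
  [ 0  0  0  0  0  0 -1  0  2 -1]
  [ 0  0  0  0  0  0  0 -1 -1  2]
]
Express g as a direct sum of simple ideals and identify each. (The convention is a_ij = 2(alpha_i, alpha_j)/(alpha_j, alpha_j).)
The diagram associated to this matrix has two connected components: the simple roots {alpha_2, alpha_3, alpha_6, alpha_7, alpha_8, alpha_9, alpha_10} form a chain of 7 nodes with single edges (A_7), and {alpha_1, alpha_4, alpha_5} form a chain of 3 nodes with a double edge at one end; the terminal node there is the unique short simple root (B_3). A semisimple Lie algebra decomposes uniquely as the direct sum of simple ideals, one per connected component of its Dynkin diagram, so g ≅ A_7 ⊕ B_3 (dimension 63 + 21 = 84).

A7 ⊕ B3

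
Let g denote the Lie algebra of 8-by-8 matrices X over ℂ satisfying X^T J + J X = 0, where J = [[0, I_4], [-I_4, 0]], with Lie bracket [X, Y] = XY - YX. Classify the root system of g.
C_4

This is sp(8), which has dimension 8(8+1)/2 = 36 and rank 8/2 = 4. In the classification of classical Lie algebras, the symplectic algebra sp(2n) has type C_n; here n = 4, so the Dynkin diagram is a chain of 4 nodes with a double edge at one end; the terminal node there is the unique long simple root (C_4). Hence the type is C_4.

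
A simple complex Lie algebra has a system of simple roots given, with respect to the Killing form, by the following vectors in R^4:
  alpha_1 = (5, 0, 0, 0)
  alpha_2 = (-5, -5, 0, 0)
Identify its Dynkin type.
Compute the Cartan integers a_ij = 2(alpha_i, alpha_j)/(alpha_j, alpha_j); the resulting 2x2 Cartan matrix is
[[2, -1], [-2, 2]].
The roots have two lengths (squared-length ratio 2:1); the short ones are alpha_{1}. The associated Dynkin diagram is a chain of 2 nodes with a double edge at one end; the terminal node there is the unique short simple root (B_2), so the type is B_2 (the algebra so(5)).

B2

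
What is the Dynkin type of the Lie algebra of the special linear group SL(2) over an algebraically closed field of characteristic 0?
This is sl(2), which has dimension 2^2 - 1 = 3 and rank 2 - 1 = 1 (a Cartan subalgebra is the diagonal traceless matrices). In the classification of classical Lie algebras, the special linear algebra sl(n+1) has type A_n; here n = 1, so the Dynkin diagram is a chain of 1 nodes with single edges (A_1). Hence the type is A_1.

A1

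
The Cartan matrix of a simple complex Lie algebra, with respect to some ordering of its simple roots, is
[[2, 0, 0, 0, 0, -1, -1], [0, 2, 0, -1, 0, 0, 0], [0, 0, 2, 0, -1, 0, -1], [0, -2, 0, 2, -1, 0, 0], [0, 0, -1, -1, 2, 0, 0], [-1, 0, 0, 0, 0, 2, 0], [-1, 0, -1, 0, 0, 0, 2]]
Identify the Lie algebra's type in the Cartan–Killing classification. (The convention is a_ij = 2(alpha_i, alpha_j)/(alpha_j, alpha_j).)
The matrix has rank 7 with 2's on the diagonal. Reading the off-diagonal entries as Dynkin edges (a single edge where a_ij = a_ji = -1; a double or triple edge where a_ij * a_ji = 2 or 3), the diagram is a chain of 7 nodes with a double edge at one end; the terminal node there is the unique short simple root (B_7). One simple-root ordering that puts it in standard form is (alpha_6, alpha_1, alpha_7, alpha_3, alpha_5, alpha_4, alpha_2). So the algebra is type B_7, i.e. so(15).

type B_7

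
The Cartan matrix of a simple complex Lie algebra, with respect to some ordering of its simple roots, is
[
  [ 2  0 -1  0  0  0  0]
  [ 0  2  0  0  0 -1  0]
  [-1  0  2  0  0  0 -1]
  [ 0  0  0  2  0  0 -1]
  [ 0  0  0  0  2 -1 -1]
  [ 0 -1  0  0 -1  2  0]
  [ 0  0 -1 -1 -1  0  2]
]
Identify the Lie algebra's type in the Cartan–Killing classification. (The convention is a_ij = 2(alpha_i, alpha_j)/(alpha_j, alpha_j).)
E_7

The matrix has rank 7 with 2's on the diagonal. Reading the off-diagonal entries as Dynkin edges (a single edge where a_ij = a_ji = -1; a double or triple edge where a_ij * a_ji = 2 or 3), the diagram is a chain of 6 nodes with one extra node attached to the third node from one end (E_7). One simple-root ordering that puts it in standard form is (alpha_1, alpha_4, alpha_3, alpha_7, alpha_5, alpha_6, alpha_2). So the algebra is type E_7.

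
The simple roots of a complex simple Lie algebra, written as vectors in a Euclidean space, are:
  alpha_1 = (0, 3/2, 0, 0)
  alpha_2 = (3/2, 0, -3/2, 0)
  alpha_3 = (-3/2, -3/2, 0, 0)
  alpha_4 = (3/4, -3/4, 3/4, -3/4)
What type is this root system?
F_4

Compute the Cartan integers a_ij = 2(alpha_i, alpha_j)/(alpha_j, alpha_j); the resulting 4x4 Cartan matrix is
[[2, 0, -1, -1], [0, 2, -1, 0], [-2, -1, 2, 0], [-1, 0, 0, 2]].
The roots have two lengths (squared-length ratio 2:1); the short ones are alpha_{1,4}. The associated Dynkin diagram is a chain of 4 nodes with a double edge between the middle two (F_4), so the type is F_4.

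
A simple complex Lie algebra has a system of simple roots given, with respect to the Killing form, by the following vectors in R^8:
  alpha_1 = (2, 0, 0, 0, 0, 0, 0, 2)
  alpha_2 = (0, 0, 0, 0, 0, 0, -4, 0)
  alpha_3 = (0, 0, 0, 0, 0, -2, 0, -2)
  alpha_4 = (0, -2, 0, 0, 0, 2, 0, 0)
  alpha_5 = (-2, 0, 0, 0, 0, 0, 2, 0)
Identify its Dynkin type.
C_5 (sp(10))

Compute the Cartan integers a_ij = 2(alpha_i, alpha_j)/(alpha_j, alpha_j); the resulting 5x5 Cartan matrix is
[[2, 0, -1, 0, -1], [0, 2, 0, 0, -2], [-1, 0, 2, -1, 0], [0, 0, -1, 2, 0], [-1, -1, 0, 0, 2]].
The roots have two lengths (squared-length ratio 2:1); the short ones are alpha_{1,3,4,5}. The associated Dynkin diagram is a chain of 5 nodes with a double edge at one end; the terminal node there is the unique long simple root (C_5), so the type is C_5 (the algebra sp(10)).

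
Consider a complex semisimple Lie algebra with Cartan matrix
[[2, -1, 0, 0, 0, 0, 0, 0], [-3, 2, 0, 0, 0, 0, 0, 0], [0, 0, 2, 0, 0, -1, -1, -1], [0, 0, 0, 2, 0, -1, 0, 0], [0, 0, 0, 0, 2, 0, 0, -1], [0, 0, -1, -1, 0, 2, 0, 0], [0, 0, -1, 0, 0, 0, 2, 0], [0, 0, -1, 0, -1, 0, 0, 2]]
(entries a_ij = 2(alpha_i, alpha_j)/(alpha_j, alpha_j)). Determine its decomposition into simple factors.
The diagram associated to this matrix has two connected components: the simple roots {alpha_3, alpha_4, alpha_5, alpha_6, alpha_7, alpha_8} form a chain of 5 nodes with one extra node attached to the third node from one end (E_6), and {alpha_1, alpha_2} form two nodes joined by a triple edge (G_2). A semisimple Lie algebra decomposes uniquely as the direct sum of simple ideals, one per connected component of its Dynkin diagram, so g ≅ E_6 ⊕ G_2 (dimension 78 + 14 = 92).

E_6 + G_2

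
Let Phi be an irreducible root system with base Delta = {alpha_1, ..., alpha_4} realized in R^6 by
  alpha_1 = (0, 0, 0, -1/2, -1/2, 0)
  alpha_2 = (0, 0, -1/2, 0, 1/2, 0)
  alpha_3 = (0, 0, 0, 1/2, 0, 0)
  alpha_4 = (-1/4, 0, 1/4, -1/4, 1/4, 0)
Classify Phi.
Compute the Cartan integers a_ij = 2(alpha_i, alpha_j)/(alpha_j, alpha_j); the resulting 4x4 Cartan matrix is
[[2, -1, -2, 0], [-1, 2, 0, 0], [-1, 0, 2, -1], [0, 0, -1, 2]].
The roots have two lengths (squared-length ratio 2:1); the short ones are alpha_{3,4}. The associated Dynkin diagram is a chain of 4 nodes with a double edge between the middle two (F_4), so the type is F_4.

type F_4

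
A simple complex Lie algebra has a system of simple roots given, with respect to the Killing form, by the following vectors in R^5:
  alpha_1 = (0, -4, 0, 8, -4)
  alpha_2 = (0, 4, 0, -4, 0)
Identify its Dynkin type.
Compute the Cartan integers a_ij = 2(alpha_i, alpha_j)/(alpha_j, alpha_j); the resulting 2x2 Cartan matrix is
[[2, -3], [-1, 2]].
The roots have two lengths (squared-length ratio 3:1); the short ones are alpha_{2}. The associated Dynkin diagram is two nodes joined by a triple edge (G_2), so the type is G_2.

G_2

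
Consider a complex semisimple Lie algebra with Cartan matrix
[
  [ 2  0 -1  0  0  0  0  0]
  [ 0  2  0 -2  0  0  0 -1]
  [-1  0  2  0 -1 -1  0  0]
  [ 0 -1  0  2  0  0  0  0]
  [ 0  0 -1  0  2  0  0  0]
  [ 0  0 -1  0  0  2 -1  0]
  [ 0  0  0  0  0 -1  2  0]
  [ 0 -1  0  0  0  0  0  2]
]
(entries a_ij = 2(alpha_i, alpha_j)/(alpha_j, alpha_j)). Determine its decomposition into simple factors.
type B_3 + type D_5

The diagram associated to this matrix has two connected components: the simple roots {alpha_2, alpha_4, alpha_8} form a chain of 3 nodes with a double edge at one end; the terminal node there is the unique short simple root (B_3), and {alpha_1, alpha_3, alpha_5, alpha_6, alpha_7} form a chain of 3 nodes with a fork of two nodes at one end (D_5). A semisimple Lie algebra decomposes uniquely as the direct sum of simple ideals, one per connected component of its Dynkin diagram, so g ≅ B_3 ⊕ D_5 (dimension 21 + 45 = 66).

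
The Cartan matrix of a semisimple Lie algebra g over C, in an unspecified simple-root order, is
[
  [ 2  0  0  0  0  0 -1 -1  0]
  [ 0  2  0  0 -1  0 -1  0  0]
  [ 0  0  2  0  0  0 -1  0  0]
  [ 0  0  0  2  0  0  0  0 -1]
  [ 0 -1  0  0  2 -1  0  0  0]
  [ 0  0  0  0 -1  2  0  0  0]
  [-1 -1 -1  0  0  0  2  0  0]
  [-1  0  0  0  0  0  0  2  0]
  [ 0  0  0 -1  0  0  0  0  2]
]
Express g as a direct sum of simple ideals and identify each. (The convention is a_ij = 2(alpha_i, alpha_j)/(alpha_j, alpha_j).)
The diagram associated to this matrix has two connected components: the simple roots {alpha_4, alpha_9} form a chain of 2 nodes with single edges (A_2), and {alpha_1, alpha_2, alpha_3, alpha_5, alpha_6, alpha_7, alpha_8} form a chain of 6 nodes with one extra node attached to the third node from one end (E_7). A semisimple Lie algebra decomposes uniquely as the direct sum of simple ideals, one per connected component of its Dynkin diagram, so g ≅ A_2 ⊕ E_7 (dimension 8 + 133 = 141).

A_2 (sl(3)) + E_7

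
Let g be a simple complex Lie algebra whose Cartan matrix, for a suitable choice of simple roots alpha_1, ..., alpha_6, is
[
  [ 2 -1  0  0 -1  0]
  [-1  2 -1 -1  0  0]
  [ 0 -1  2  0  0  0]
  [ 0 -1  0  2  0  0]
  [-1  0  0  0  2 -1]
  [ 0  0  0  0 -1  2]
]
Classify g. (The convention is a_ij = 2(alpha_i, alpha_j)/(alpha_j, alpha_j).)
The matrix has rank 6 with 2's on the diagonal. Reading the off-diagonal entries as Dynkin edges (a single edge where a_ij = a_ji = -1; a double or triple edge where a_ij * a_ji = 2 or 3), the diagram is a chain of 4 nodes with a fork of two nodes at one end (D_6). One simple-root ordering that puts it in standard form is (alpha_6, alpha_5, alpha_1, alpha_2, alpha_4, alpha_3). So the algebra is type D_6, i.e. so(12).

D6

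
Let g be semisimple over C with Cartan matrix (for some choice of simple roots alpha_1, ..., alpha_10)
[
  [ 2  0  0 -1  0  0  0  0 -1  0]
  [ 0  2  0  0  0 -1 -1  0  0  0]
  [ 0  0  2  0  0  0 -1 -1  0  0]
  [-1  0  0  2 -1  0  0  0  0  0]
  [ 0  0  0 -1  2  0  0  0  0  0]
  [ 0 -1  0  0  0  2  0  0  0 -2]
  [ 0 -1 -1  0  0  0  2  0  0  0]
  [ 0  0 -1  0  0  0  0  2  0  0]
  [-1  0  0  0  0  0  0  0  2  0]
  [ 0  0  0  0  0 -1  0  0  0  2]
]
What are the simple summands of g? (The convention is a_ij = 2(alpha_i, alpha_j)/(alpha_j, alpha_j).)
The diagram associated to this matrix has two connected components: the simple roots {alpha_1, alpha_4, alpha_5, alpha_9} form a chain of 4 nodes with single edges (A_4), and {alpha_2, alpha_3, alpha_6, alpha_7, alpha_8, alpha_10} form a chain of 6 nodes with a double edge at one end; the terminal node there is the unique short simple root (B_6). A semisimple Lie algebra decomposes uniquely as the direct sum of simple ideals, one per connected component of its Dynkin diagram, so g ≅ A_4 ⊕ B_6 (dimension 24 + 78 = 102).

A_4 (sl(5)) ⊕ B_6 (so(13))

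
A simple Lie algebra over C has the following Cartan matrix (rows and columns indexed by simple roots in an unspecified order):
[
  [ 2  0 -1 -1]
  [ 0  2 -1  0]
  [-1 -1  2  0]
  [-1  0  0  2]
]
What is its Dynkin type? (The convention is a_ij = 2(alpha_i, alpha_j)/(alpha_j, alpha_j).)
A_4

The matrix has rank 4 with 2's on the diagonal. Reading the off-diagonal entries as Dynkin edges (a single edge where a_ij = a_ji = -1; a double or triple edge where a_ij * a_ji = 2 or 3), the diagram is a chain of 4 nodes with single edges (A_4). One simple-root ordering that puts it in standard form is (alpha_2, alpha_3, alpha_1, alpha_4). So the algebra is type A_4, i.e. sl(5).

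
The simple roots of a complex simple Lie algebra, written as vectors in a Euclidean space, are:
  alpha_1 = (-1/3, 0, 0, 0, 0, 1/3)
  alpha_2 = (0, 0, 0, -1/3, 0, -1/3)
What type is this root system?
Compute the Cartan integers a_ij = 2(alpha_i, alpha_j)/(alpha_j, alpha_j); the resulting 2x2 Cartan matrix is
[[2, -1], [-1, 2]].
All simple roots have the same length, so the diagram is simply laced. The associated Dynkin diagram is a chain of 2 nodes with single edges (A_2), so the type is A_2 (the algebra sl(3)).

A2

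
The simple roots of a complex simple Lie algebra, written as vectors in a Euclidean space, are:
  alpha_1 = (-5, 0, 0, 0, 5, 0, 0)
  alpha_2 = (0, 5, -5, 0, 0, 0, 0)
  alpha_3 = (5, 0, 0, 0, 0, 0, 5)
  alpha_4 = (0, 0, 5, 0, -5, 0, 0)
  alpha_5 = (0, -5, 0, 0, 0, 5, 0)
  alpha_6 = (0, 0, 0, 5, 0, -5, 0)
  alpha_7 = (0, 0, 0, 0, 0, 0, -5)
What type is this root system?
Compute the Cartan integers a_ij = 2(alpha_i, alpha_j)/(alpha_j, alpha_j); the resulting 7x7 Cartan matrix is
[[2, 0, -1, -1, 0, 0, 0], [0, 2, 0, -1, -1, 0, 0], [-1, 0, 2, 0, 0, 0, -2], [-1, -1, 0, 2, 0, 0, 0], [0, -1, 0, 0, 2, -1, 0], [0, 0, 0, 0, -1, 2, 0], [0, 0, -1, 0, 0, 0, 2]].
The roots have two lengths (squared-length ratio 2:1); the short ones are alpha_{7}. The associated Dynkin diagram is a chain of 7 nodes with a double edge at one end; the terminal node there is the unique short simple root (B_7), so the type is B_7 (the algebra so(15)).

B7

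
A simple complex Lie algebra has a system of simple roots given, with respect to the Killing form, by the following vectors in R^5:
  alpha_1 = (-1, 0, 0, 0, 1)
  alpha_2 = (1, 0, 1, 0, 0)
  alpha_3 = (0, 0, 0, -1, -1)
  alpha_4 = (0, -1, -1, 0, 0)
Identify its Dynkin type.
Compute the Cartan integers a_ij = 2(alpha_i, alpha_j)/(alpha_j, alpha_j); the resulting 4x4 Cartan matrix is
[[2, -1, -1, 0], [-1, 2, 0, -1], [-1, 0, 2, 0], [0, -1, 0, 2]].
All simple roots have the same length, so the diagram is simply laced. The associated Dynkin diagram is a chain of 4 nodes with single edges (A_4), so the type is A_4 (the algebra sl(5)).

A4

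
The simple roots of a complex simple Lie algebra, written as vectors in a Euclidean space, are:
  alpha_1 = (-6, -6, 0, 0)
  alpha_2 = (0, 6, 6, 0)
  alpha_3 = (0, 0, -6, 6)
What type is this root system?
Compute the Cartan integers a_ij = 2(alpha_i, alpha_j)/(alpha_j, alpha_j); the resulting 3x3 Cartan matrix is
[[2, -1, 0], [-1, 2, -1], [0, -1, 2]].
All simple roots have the same length, so the diagram is simply laced. The associated Dynkin diagram is a chain of 3 nodes with single edges (A_3), so the type is A_3 (the algebra sl(4)).

A3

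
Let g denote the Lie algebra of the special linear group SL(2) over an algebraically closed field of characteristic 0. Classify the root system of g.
A_1 (sl(2))

This is sl(2), which has dimension 2^2 - 1 = 3 and rank 2 - 1 = 1 (a Cartan subalgebra is the diagonal traceless matrices). In the classification of classical Lie algebras, the special linear algebra sl(n+1) has type A_n; here n = 1, so the Dynkin diagram is a chain of 1 nodes with single edges (A_1). Hence the type is A_1.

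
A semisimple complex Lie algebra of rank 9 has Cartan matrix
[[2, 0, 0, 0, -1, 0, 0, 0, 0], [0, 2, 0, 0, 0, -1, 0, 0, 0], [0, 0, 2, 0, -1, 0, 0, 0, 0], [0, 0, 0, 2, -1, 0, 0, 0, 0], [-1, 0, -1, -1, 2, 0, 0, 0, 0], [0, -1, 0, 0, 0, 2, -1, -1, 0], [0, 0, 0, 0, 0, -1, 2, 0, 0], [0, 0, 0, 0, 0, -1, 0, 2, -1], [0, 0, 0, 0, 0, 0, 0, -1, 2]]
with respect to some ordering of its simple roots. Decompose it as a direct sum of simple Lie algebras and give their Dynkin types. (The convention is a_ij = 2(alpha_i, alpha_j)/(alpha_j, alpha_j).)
type D_4 ⊕ type D_5

The diagram associated to this matrix has two connected components: the simple roots {alpha_1, alpha_3, alpha_4, alpha_5} form a chain of 2 nodes with a fork of two nodes at one end (D_4), and {alpha_2, alpha_6, alpha_7, alpha_8, alpha_9} form a chain of 3 nodes with a fork of two nodes at one end (D_5). A semisimple Lie algebra decomposes uniquely as the direct sum of simple ideals, one per connected component of its Dynkin diagram, so g ≅ D_4 ⊕ D_5 (dimension 28 + 45 = 73).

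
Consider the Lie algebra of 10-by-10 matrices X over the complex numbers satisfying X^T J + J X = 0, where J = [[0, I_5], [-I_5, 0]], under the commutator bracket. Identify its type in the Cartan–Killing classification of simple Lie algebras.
C5

This is sp(10), which has dimension 10(10+1)/2 = 55 and rank 10/2 = 5. In the classification of classical Lie algebras, the symplectic algebra sp(2n) has type C_n; here n = 5, so the Dynkin diagram is a chain of 5 nodes with a double edge at one end; the terminal node there is the unique long simple root (C_5). Hence the type is C_5.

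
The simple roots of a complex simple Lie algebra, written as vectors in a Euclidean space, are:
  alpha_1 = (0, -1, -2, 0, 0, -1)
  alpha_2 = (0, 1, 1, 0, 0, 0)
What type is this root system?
type G_2

Compute the Cartan integers a_ij = 2(alpha_i, alpha_j)/(alpha_j, alpha_j); the resulting 2x2 Cartan matrix is
[[2, -3], [-1, 2]].
The roots have two lengths (squared-length ratio 3:1); the short ones are alpha_{2}. The associated Dynkin diagram is two nodes joined by a triple edge (G_2), so the type is G_2.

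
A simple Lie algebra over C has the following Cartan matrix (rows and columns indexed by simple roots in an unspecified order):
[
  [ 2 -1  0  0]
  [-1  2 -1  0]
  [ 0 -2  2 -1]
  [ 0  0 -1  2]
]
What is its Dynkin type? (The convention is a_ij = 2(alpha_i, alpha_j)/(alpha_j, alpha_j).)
The matrix has rank 4 with 2's on the diagonal. Reading the off-diagonal entries as Dynkin edges (a single edge where a_ij = a_ji = -1; a double or triple edge where a_ij * a_ji = 2 or 3), the diagram is a chain of 4 nodes with a double edge between the middle two (F_4). One simple-root ordering that puts it in standard form is (alpha_4, alpha_3, alpha_2, alpha_1). So the algebra is type F_4.

F_4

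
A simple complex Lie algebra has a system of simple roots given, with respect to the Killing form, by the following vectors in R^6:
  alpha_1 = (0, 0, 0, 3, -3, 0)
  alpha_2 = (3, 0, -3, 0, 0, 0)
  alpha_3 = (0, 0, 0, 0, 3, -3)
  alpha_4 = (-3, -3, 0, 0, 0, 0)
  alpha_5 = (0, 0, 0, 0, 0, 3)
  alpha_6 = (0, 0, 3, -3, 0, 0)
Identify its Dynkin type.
B_6 (so(13))

Compute the Cartan integers a_ij = 2(alpha_i, alpha_j)/(alpha_j, alpha_j); the resulting 6x6 Cartan matrix is
[[2, 0, -1, 0, 0, -1], [0, 2, 0, -1, 0, -1], [-1, 0, 2, 0, -2, 0], [0, -1, 0, 2, 0, 0], [0, 0, -1, 0, 2, 0], [-1, -1, 0, 0, 0, 2]].
The roots have two lengths (squared-length ratio 2:1); the short ones are alpha_{5}. The associated Dynkin diagram is a chain of 6 nodes with a double edge at one end; the terminal node there is the unique short simple root (B_6), so the type is B_6 (the algebra so(13)).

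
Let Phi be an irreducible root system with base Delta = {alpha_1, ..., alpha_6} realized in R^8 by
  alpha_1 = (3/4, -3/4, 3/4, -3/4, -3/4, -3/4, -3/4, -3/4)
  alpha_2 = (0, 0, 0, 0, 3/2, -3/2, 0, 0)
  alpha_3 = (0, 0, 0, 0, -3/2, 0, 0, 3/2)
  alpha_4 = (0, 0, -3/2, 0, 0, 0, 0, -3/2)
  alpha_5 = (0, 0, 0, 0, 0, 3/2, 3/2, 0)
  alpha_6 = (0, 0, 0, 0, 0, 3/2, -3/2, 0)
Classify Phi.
Compute the Cartan integers a_ij = 2(alpha_i, alpha_j)/(alpha_j, alpha_j); the resulting 6x6 Cartan matrix is
[[2, 0, 0, 0, -1, 0], [0, 2, -1, 0, -1, -1], [0, -1, 2, -1, 0, 0], [0, 0, -1, 2, 0, 0], [-1, -1, 0, 0, 2, 0], [0, -1, 0, 0, 0, 2]].
All simple roots have the same length, so the diagram is simply laced. The associated Dynkin diagram is a chain of 5 nodes with one extra node attached to the third node from one end (E_6), so the type is E_6.

E6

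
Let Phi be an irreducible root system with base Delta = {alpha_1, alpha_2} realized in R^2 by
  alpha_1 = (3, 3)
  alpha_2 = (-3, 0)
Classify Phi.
Compute the Cartan integers a_ij = 2(alpha_i, alpha_j)/(alpha_j, alpha_j); the resulting 2x2 Cartan matrix is
[[2, -2], [-1, 2]].
The roots have two lengths (squared-length ratio 2:1); the short ones are alpha_{2}. The associated Dynkin diagram is a chain of 2 nodes with a double edge at one end; the terminal node there is the unique short simple root (B_2), so the type is B_2 (the algebra so(5)).

B_2 (so(5))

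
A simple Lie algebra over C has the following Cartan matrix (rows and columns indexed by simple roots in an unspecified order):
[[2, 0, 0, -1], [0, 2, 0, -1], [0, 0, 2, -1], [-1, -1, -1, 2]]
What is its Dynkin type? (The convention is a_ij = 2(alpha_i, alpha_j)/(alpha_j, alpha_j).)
The matrix has rank 4 with 2's on the diagonal. Reading the off-diagonal entries as Dynkin edges (a single edge where a_ij = a_ji = -1; a double or triple edge where a_ij * a_ji = 2 or 3), the diagram is a chain of 2 nodes with a fork of two nodes at one end (D_4). One simple-root ordering that puts it in standard form is (alpha_1, alpha_4, alpha_3, alpha_2). So the algebra is type D_4, i.e. so(8).

D_4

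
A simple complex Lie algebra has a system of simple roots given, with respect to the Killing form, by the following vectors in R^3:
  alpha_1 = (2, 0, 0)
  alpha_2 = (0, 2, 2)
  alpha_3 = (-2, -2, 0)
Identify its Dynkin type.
B_3 (so(7))

Compute the Cartan integers a_ij = 2(alpha_i, alpha_j)/(alpha_j, alpha_j); the resulting 3x3 Cartan matrix is
[[2, 0, -1], [0, 2, -1], [-2, -1, 2]].
The roots have two lengths (squared-length ratio 2:1); the short ones are alpha_{1}. The associated Dynkin diagram is a chain of 3 nodes with a double edge at one end; the terminal node there is the unique short simple root (B_3), so the type is B_3 (the algebra so(7)).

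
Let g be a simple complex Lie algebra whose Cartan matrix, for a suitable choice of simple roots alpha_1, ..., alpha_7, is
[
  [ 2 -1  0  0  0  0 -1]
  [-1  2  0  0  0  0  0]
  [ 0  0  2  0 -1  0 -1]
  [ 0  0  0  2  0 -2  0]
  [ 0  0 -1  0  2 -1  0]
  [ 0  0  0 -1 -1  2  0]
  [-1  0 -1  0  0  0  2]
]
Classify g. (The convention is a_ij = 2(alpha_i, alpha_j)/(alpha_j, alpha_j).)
The matrix has rank 7 with 2's on the diagonal. Reading the off-diagonal entries as Dynkin edges (a single edge where a_ij = a_ji = -1; a double or triple edge where a_ij * a_ji = 2 or 3), the diagram is a chain of 7 nodes with a double edge at one end; the terminal node there is the unique long simple root (C_7). One simple-root ordering that puts it in standard form is (alpha_2, alpha_1, alpha_7, alpha_3, alpha_5, alpha_6, alpha_4). So the algebra is type C_7, i.e. sp(14).

C_7 (sp(14))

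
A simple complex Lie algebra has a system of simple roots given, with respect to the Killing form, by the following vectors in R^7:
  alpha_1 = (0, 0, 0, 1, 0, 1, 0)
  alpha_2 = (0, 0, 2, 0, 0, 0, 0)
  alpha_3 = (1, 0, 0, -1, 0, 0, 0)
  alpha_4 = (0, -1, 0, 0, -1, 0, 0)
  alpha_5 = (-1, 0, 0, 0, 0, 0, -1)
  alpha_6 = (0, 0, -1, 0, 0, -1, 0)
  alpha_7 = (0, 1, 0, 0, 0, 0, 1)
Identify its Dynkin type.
C7

Compute the Cartan integers a_ij = 2(alpha_i, alpha_j)/(alpha_j, alpha_j); the resulting 7x7 Cartan matrix is
[[2, 0, -1, 0, 0, -1, 0], [0, 2, 0, 0, 0, -2, 0], [-1, 0, 2, 0, -1, 0, 0], [0, 0, 0, 2, 0, 0, -1], [0, 0, -1, 0, 2, 0, -1], [-1, -1, 0, 0, 0, 2, 0], [0, 0, 0, -1, -1, 0, 2]].
The roots have two lengths (squared-length ratio 2:1); the short ones are alpha_{1,3,4,5,6,7}. The associated Dynkin diagram is a chain of 7 nodes with a double edge at one end; the terminal node there is the unique long simple root (C_7), so the type is C_7 (the algebra sp(14)).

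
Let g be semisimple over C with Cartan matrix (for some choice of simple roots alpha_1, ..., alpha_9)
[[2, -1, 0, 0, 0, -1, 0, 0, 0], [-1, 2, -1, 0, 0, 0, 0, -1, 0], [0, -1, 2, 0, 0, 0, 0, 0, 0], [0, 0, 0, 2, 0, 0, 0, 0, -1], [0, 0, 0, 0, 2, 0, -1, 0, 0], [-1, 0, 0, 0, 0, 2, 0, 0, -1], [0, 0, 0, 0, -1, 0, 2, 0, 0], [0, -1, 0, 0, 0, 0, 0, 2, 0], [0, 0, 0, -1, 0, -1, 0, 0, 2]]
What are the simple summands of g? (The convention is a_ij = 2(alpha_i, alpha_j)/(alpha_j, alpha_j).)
A_2 (sl(3)) + D_7 (so(14))

The diagram associated to this matrix has two connected components: the simple roots {alpha_5, alpha_7} form a chain of 2 nodes with single edges (A_2), and {alpha_1, alpha_2, alpha_3, alpha_4, alpha_6, alpha_8, alpha_9} form a chain of 5 nodes with a fork of two nodes at one end (D_7). A semisimple Lie algebra decomposes uniquely as the direct sum of simple ideals, one per connected component of its Dynkin diagram, so g ≅ A_2 ⊕ D_7 (dimension 8 + 91 = 99).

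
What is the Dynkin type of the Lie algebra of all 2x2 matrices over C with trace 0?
A_1

This is sl(2), which has dimension 2^2 - 1 = 3 and rank 2 - 1 = 1 (a Cartan subalgebra is the diagonal traceless matrices). In the classification of classical Lie algebras, the special linear algebra sl(n+1) has type A_n; here n = 1, so the Dynkin diagram is a chain of 1 nodes with single edges (A_1). Hence the type is A_1.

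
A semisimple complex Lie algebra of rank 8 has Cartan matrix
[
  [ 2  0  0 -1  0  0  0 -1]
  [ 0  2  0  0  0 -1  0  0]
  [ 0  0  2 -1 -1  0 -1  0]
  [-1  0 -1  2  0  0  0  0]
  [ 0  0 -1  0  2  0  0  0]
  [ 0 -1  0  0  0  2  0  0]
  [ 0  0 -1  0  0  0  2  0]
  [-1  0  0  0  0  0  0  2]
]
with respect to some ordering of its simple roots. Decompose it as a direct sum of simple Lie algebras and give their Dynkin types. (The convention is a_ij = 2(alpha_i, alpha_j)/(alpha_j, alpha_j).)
The diagram associated to this matrix has two connected components: the simple roots {alpha_2, alpha_6} form a chain of 2 nodes with single edges (A_2), and {alpha_1, alpha_3, alpha_4, alpha_5, alpha_7, alpha_8} form a chain of 4 nodes with a fork of two nodes at one end (D_6). A semisimple Lie algebra decomposes uniquely as the direct sum of simple ideals, one per connected component of its Dynkin diagram, so g ≅ A_2 ⊕ D_6 (dimension 8 + 66 = 74).

A_2 + D_6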